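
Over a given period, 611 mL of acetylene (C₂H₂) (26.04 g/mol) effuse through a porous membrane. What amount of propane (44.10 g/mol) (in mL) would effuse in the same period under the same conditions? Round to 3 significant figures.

Graham's law gives rate_C₃H₈/rate_C₂H₂ = √(M_C₂H₂/M_C₃H₈) = √(26.04/44.10) = √0.5905 = 0.7684.
So the volume for C₃H₈ is 611 × 0.7684 = 470 mL.

470 mL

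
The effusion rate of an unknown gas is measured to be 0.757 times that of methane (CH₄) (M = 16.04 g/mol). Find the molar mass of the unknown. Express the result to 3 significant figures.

Graham's law gives rate_X/rate_CH₄ = √(M_CH₄/M_X).
0.757 = √(16.04/M_X)
M_X = 16.04 / 0.757² = 16.04 / 0.5730 = 28.0 g/mol

28.0 g/mol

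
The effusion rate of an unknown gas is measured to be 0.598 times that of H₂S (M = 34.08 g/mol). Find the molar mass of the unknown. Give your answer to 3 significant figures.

From Graham's law, rate_X/rate_H₂S = √(M_H₂S/M_X).
0.598 = √(34.08/M_X)
M_X = 34.08 / 0.598² = 34.08 / 0.3576 = 95.3 g/mol

95.3 g/mol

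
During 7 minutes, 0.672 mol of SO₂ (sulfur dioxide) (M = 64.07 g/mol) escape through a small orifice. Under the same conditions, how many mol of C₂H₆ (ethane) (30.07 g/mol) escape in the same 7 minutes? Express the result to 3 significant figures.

Using Graham's law: rate_C₂H₆/rate_SO₂ = √(M_SO₂/M_C₂H₆) = √(64.07/30.07) = √2.131 = 1.460.
So the amount for C₂H₆ is 0.672 × 1.460 = 0.981 mol.

0.981 mol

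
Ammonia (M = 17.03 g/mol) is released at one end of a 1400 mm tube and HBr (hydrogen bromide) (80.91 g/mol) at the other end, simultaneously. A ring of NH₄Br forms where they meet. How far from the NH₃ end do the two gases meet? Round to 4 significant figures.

Distances travelled in equal time are proportional to diffusion rates, so d_NH₃/d_HBr = √(M_HBr/M_NH₃) = √(80.91/17.03) = 2.180.
With d_NH₃ + d_HBr = 1400 mm, d_HBr = 1400/(1 + 2.180) = 440.3 mm.
d_NH₃ = 1400 − 440.3 = 959.7 mm.

959.7 mm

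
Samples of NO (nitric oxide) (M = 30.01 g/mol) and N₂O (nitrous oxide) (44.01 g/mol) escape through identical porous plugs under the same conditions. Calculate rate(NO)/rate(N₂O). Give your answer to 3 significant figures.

1.21

By Graham's law, rate_NO/rate_N₂O = √(M_N₂O/M_NO) = √(44.01/30.01) = √1.467 = 1.21.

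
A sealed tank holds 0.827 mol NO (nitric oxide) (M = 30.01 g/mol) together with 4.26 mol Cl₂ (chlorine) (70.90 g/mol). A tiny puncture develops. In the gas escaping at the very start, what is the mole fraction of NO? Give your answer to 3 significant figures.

0.230

Effusion rate of each component ∝ n_i/√M_i (partial pressure × 1/√M).
Mole fraction of NO in the effusate = (n_NO/√M_NO) / (n_NO/√M_NO + n_Cl₂/√M_Cl₂)
= (0.827/√30.01) / (0.827/√30.01 + 4.26/√70.90) = 0.1510/(0.1510 + 0.5059) = 0.230.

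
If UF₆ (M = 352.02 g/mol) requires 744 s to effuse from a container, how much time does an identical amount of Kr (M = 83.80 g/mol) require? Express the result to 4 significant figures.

363.0 s

Graham's law gives t_Kr/t_UF₆ = √(M_Kr/M_UF₆) = √(83.80/352.02) = √0.2381 = 0.4879.
So the time for Kr is 744 × 0.4879 = 363.0 s.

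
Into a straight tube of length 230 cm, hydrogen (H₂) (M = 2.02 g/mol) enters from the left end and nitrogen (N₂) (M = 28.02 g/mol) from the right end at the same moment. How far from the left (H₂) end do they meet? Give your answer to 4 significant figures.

181.3 cm

The fronts meet when d_H₂ + d_N₂ = L with d_H₂/d_N₂ = √(M_N₂/M_H₂) (Graham's law). Here √(M_N₂/M_H₂) = √(28.02/2.02) = 3.724.
With d_H₂ + d_N₂ = 230 cm, d_N₂ = 230/(1 + 3.724) = 48.68 cm.
d_H₂ = 230 − 48.68 = 181.3 cm.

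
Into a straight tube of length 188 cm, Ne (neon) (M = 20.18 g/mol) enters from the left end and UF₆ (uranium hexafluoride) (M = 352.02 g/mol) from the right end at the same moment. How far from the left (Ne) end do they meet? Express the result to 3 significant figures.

Distances travelled in equal time are proportional to diffusion rates, so d_Ne/d_UF₆ = √(M_UF₆/M_Ne) = √(352.02/20.18) = 4.177.
With d_Ne + d_UF₆ = 188 cm, d_UF₆ = 188/(1 + 4.177) = 36.32 cm.
d_Ne = 188 − 36.32 = 152 cm.

152 cm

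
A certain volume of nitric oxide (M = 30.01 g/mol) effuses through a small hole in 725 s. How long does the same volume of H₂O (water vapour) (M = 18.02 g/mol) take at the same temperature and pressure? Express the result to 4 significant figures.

Using Graham's law: t_H₂O/t_NO = √(M_H₂O/M_NO) = √(18.02/30.01) = √0.6005 = 0.7749.
So the time for H₂O is 725 × 0.7749 = 561.8 s.

561.8 s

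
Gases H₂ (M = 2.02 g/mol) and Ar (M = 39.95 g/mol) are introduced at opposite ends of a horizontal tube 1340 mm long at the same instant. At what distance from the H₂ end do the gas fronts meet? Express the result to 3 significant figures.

The fronts meet when d_H₂ + d_Ar = L with d_H₂/d_Ar = √(M_Ar/M_H₂) (Graham's law). Here √(M_Ar/M_H₂) = √(39.95/2.02) = 4.447.
With d_H₂ + d_Ar = 1340 mm, d_Ar = 1340/(1 + 4.447) = 246.0 mm.
d_H₂ = 1340 − 246.0 = 1090 mm.

1090 mm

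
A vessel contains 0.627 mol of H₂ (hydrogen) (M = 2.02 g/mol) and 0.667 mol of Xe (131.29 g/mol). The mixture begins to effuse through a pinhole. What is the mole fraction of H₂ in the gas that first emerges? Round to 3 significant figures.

0.883

Effusion rate of each component ∝ n_i/√M_i (partial pressure × 1/√M).
Mole fraction of H₂ in the effusate = (n_H₂/√M_H₂) / (n_H₂/√M_H₂ + n_Xe/√M_Xe)
= (0.627/√2.02) / (0.627/√2.02 + 0.667/√131.29) = 0.4412/(0.4412 + 0.05821) = 0.883.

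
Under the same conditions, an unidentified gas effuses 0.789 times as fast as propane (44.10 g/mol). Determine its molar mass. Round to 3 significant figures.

70.8 g/mol

Using Graham's law: rate_X/rate_C₃H₈ = √(M_C₃H₈/M_X).
0.789 = √(44.10/M_X)
M_X = 44.10 / 0.789² = 44.10 / 0.6225 = 70.8 g/mol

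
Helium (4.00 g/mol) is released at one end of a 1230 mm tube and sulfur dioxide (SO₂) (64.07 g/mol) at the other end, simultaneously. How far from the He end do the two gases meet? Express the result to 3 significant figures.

984 mm

The fronts meet when d_He + d_SO₂ = L with d_He/d_SO₂ = √(M_SO₂/M_He) (Graham's law). Here √(M_SO₂/M_He) = √(64.07/4.00) = 4.002.
With d_He + d_SO₂ = 1230 mm, d_SO₂ = 1230/(1 + 4.002) = 245.9 mm.
d_He = 1230 − 245.9 = 984 mm.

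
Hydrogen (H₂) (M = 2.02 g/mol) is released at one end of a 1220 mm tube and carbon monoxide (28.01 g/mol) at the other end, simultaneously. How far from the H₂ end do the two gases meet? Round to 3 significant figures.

In equal time, each gas travels a distance ∝ its rate ∝ 1/√M, so d_H₂/d_CO = √(M_CO/M_H₂) = √(28.01/2.02) = 3.724.
With d_H₂ + d_CO = 1220 mm, d_CO = 1220/(1 + 3.724) = 258.3 mm.
d_H₂ = 1220 − 258.3 = 962 mm.

962 mm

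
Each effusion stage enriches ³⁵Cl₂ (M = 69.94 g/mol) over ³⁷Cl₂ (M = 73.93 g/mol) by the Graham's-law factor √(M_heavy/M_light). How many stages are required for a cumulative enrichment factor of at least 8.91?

79

With α = √(73.93/69.94) per stage, ln α = ½ ln(1.05705) = 0.02774.
Need α^N ≥ 8.91 ⇒ N ≥ ln(8.91) / ln α = 2.187 / 0.02774 = 78.84.
Rounding up, N = 79 stages.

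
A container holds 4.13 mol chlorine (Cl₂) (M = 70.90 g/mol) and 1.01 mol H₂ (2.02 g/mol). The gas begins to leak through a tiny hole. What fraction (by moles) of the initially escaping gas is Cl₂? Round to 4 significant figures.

Each component's effusion rate ∝ (its partial pressure)·(1/√M) ∝ n_i/√M_i.
So x_Cl₂ in the escaping gas = (n_Cl₂/√M_Cl₂) / Σ(n_i/√M_i)
= (4.13/√70.90) / (4.13/√70.90 + 1.01/√2.02) = 0.4905/(0.4905 + 0.7106) = 0.4084.

0.4084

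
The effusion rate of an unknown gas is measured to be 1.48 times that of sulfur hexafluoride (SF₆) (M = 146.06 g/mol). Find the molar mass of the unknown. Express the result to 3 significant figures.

66.7 g/mol

By Graham's law, rate_X/rate_SF₆ = √(M_SF₆/M_X).
1.48 = √(146.06/M_X)
M_X = 146.06 / 1.48² = 146.06 / 2.190 = 66.7 g/mol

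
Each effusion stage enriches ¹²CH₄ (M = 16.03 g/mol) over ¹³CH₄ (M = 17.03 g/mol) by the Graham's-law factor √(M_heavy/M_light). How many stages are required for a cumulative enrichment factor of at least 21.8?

102

With α = √(17.03/16.03) per stage, ln α = ½ ln(1.06238) = 0.03026.
Need α^N ≥ 21.8 ⇒ N ≥ ln(21.8) / ln α = 3.082 / 0.03026 = 101.86.
Minimum whole number of stages: N = 102.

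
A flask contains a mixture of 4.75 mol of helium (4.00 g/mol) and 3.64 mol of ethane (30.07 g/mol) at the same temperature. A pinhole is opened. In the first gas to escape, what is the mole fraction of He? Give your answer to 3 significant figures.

Each component's effusion rate ∝ (its partial pressure)·(1/√M) ∝ n_i/√M_i.
x_He(eff) = (n_He/√M_He) / (n_He/√M_He + n_C₂H₆/√M_C₂H₆)
= (4.75/√4.00) / (4.75/√4.00 + 3.64/√30.07) = 2.375/(2.375 + 0.6638) = 0.782.

0.782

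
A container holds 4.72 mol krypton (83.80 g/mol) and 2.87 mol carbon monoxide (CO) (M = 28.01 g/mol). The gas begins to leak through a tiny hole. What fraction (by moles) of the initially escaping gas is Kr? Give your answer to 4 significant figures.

Rate_i ∝ x_i/√M_i (Graham's law weighted by mole fraction), so the effusate composition follows n_i/√M_i.
x_Kr(eff) = (n_Kr/√M_Kr) / (n_Kr/√M_Kr + n_CO/√M_CO)
= (4.72/√83.80) / (4.72/√83.80 + 2.87/√28.01) = 0.5156/(0.5156 + 0.5423) = 0.4874.

0.4874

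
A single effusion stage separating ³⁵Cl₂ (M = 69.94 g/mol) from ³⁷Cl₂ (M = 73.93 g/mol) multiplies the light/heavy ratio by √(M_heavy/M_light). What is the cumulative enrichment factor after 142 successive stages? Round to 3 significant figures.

The single-stage factor is √(M_heavy/M_light), so 142 stages give [√(73.93/69.94)]^142 = (73.93/69.94)^(142/2).
= 1.05705^71 = 51.4.

51.4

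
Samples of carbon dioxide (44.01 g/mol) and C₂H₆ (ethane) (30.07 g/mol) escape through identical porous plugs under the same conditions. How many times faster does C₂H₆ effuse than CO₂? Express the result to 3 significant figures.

Since effusion rate ∝ 1/√M, rate_C₂H₆/rate_CO₂ = √(M_CO₂/M_C₂H₆) = √(44.01/30.07) = √1.464 = 1.21.

1.21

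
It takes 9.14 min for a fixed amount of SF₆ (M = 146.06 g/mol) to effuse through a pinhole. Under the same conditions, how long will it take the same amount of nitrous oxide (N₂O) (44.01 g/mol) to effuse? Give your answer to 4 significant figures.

5.017 min

From Graham's law, t_N₂O/t_SF₆ = √(M_N₂O/M_SF₆) = √(44.01/146.06) = √0.3013 = 0.5489.
So the time for N₂O is 9.14 × 0.5489 = 5.017 min.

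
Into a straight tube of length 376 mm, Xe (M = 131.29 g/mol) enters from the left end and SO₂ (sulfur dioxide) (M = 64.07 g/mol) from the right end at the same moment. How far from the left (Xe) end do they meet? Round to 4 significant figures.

154.6 mm

Graham's law gives d_Xe/d_SO₂ = rate_Xe/rate_SO₂ = √(M_SO₂/M_Xe) = √(64.07/131.29) = 0.6986.
With d_Xe + d_SO₂ = 376 mm, d_SO₂ = 376/(1 + 0.6986) = 221.4 mm.
d_Xe = 376 − 221.4 = 154.6 mm.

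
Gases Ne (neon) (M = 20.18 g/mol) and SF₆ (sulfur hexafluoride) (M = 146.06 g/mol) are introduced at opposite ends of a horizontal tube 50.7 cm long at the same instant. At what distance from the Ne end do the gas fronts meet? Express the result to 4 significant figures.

Graham's law gives d_Ne/d_SF₆ = rate_Ne/rate_SF₆ = √(M_SF₆/M_Ne) = √(146.06/20.18) = 2.690.
With d_Ne + d_SF₆ = 50.7 cm, d_SF₆ = 50.7/(1 + 2.690) = 13.74 cm.
d_Ne = 50.7 − 13.74 = 36.96 cm.

36.96 cm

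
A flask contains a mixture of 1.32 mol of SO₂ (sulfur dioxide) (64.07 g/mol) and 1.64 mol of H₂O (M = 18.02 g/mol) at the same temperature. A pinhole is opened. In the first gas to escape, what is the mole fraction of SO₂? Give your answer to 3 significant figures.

The effusion rate of species i is ∝ p_i/√M_i ∝ n_i/√M_i.
Mole fraction of SO₂ in the effusate = (n_SO₂/√M_SO₂) / (n_SO₂/√M_SO₂ + n_H₂O/√M_H₂O)
= (1.32/√64.07) / (1.32/√64.07 + 1.64/√18.02) = 0.1649/(0.1649 + 0.3863) = 0.299.

0.299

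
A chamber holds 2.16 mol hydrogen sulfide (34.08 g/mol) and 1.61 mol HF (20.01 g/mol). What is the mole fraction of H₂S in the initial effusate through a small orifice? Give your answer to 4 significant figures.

Effusion rate of each component ∝ n_i/√M_i (partial pressure × 1/√M).
Mole fraction of H₂S in the effusate = (n_H₂S/√M_H₂S) / (n_H₂S/√M_H₂S + n_HF/√M_HF)
= (2.16/√34.08) / (2.16/√34.08 + 1.61/√20.01) = 0.3700/(0.3700 + 0.3599) = 0.5069.

0.5069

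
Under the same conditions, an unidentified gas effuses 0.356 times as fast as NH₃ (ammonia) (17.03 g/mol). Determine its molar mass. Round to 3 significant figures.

134 g/mol

From Graham's law, rate_X/rate_NH₃ = √(M_NH₃/M_X).
0.356 = √(17.03/M_X)
M_X = 17.03 / 0.356² = 17.03 / 0.1267 = 134 g/mol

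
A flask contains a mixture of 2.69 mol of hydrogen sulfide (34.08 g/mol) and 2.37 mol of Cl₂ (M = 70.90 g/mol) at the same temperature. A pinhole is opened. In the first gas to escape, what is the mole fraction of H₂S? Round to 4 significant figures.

0.6208

Each component's effusion rate ∝ (its partial pressure)·(1/√M) ∝ n_i/√M_i.
So x_H₂S in the escaping gas = (n_H₂S/√M_H₂S) / Σ(n_i/√M_i)
= (2.69/√34.08) / (2.69/√34.08 + 2.37/√70.90) = 0.4608/(0.4608 + 0.2815) = 0.6208.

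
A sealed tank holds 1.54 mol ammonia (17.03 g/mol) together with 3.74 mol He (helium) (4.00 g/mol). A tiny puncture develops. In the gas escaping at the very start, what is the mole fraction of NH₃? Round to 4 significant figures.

Rate_i ∝ x_i/√M_i (Graham's law weighted by mole fraction), so the effusate composition follows n_i/√M_i.
x_NH₃(eff) = (n_NH₃/√M_NH₃) / (n_NH₃/√M_NH₃ + n_He/√M_He)
= (1.54/√17.03) / (1.54/√17.03 + 3.74/√4.00) = 0.3732/(0.3732 + 1.870) = 0.1664.

0.1664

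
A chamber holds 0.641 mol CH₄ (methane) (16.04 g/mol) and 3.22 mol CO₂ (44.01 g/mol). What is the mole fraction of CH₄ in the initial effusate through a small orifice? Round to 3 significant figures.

0.248

Rate_i ∝ x_i/√M_i (Graham's law weighted by mole fraction), so the effusate composition follows n_i/√M_i.
Mole fraction of CH₄ in the effusate = (n_CH₄/√M_CH₄) / (n_CH₄/√M_CH₄ + n_CO₂/√M_CO₂)
= (0.641/√16.04) / (0.641/√16.04 + 3.22/√44.01) = 0.1601/(0.1601 + 0.4854) = 0.248.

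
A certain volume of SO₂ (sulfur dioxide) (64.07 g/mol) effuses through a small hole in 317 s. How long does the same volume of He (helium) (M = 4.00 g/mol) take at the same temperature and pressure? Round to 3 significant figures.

From Graham's law, t_He/t_SO₂ = √(M_He/M_SO₂) = √(4.00/64.07) = √0.06243 = 0.2499.
So the time for He is 317 × 0.2499 = 79.2 s.

79.2 s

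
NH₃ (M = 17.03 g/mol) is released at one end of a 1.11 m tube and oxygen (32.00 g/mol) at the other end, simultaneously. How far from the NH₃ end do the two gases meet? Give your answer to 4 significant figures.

In equal time, each gas travels a distance ∝ its rate ∝ 1/√M, so d_NH₃/d_O₂ = √(M_O₂/M_NH₃) = √(32.00/17.03) = 1.371.
With d_NH₃ + d_O₂ = 1.11 m, d_O₂ = 1.11/(1 + 1.371) = 0.4682 m.
d_NH₃ = 1.11 − 0.4682 = 0.6418 m.

0.6418 m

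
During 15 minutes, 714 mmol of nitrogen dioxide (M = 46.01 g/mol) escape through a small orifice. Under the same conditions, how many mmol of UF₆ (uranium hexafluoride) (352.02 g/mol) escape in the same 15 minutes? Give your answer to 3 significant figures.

By Graham's law, rate_UF₆/rate_NO₂ = √(M_NO₂/M_UF₆) = √(46.01/352.02) = √0.1307 = 0.3615.
So the amount for UF₆ is 714 × 0.3615 = 258 mmol.

258 mmol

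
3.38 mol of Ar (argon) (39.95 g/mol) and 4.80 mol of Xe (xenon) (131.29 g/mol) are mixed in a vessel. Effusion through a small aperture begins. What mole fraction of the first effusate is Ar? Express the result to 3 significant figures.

The effusion rate of species i is ∝ p_i/√M_i ∝ n_i/√M_i.
x_Ar(eff) = (n_Ar/√M_Ar) / (n_Ar/√M_Ar + n_Xe/√M_Xe)
= (3.38/√39.95) / (3.38/√39.95 + 4.80/√131.29) = 0.5348/(0.5348 + 0.4189) = 0.561.

0.561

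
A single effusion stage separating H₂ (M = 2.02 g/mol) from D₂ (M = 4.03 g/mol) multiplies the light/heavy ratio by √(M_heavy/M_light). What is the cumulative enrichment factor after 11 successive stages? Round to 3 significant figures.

44.6

The single-stage factor is √(M_heavy/M_light), so 11 stages give [√(4.03/2.02)]^11 = (4.03/2.02)^(11/2).
= 1.99505^(11/2) = 44.6.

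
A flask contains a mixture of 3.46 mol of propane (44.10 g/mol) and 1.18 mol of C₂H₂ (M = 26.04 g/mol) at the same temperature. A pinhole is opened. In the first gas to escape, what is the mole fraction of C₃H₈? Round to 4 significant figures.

Effusion rate of each component ∝ n_i/√M_i (partial pressure × 1/√M).
So x_C₃H₈ in the escaping gas = (n_C₃H₈/√M_C₃H₈) / Σ(n_i/√M_i)
= (3.46/√44.10) / (3.46/√44.10 + 1.18/√26.04) = 0.5210/(0.5210 + 0.2312) = 0.6926.

0.6926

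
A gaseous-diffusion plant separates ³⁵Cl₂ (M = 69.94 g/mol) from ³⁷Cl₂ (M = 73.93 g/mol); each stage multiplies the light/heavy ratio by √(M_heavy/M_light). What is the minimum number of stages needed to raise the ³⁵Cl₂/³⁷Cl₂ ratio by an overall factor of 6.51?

68

Single-stage factor α = √(73.93/69.94), so ln α = ½ ln(1.05705) = 0.02774.
Need α^N ≥ 6.51 ⇒ N ≥ ln(6.51) / ln α = 1.873 / 0.02774 = 67.53.
Minimum whole number of stages: N = 68.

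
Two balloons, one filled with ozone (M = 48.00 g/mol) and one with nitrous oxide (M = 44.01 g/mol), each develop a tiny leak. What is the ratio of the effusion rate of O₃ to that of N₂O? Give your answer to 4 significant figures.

By Graham's law, rate_O₃/rate_N₂O = √(M_N₂O/M_O₃) = √(44.01/48.00) = √0.9169 = 0.9575.

0.9575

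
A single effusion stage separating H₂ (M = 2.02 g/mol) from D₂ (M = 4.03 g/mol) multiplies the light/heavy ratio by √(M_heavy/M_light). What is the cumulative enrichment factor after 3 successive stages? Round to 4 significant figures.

2.818

The single-stage factor is √(M_heavy/M_light), so 3 stages give [√(4.03/2.02)]^3 = (4.03/2.02)^(3/2).
= 1.99505^(3/2) = 2.818.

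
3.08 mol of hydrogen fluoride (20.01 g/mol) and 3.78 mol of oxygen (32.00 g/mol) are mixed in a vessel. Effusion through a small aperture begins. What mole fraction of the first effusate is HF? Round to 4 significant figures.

Effusion rate of each component ∝ n_i/√M_i (partial pressure × 1/√M).
x_HF(eff) = (n_HF/√M_HF) / (n_HF/√M_HF + n_O₂/√M_O₂)
= (3.08/√20.01) / (3.08/√20.01 + 3.78/√32.00) = 0.6885/(0.6885 + 0.6682) = 0.5075.

0.5075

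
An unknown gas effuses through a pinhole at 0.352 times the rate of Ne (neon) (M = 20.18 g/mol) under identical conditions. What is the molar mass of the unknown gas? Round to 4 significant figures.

162.9 g/mol

From Graham's law, rate_X/rate_Ne = √(M_Ne/M_X).
0.352 = √(20.18/M_X)
M_X = 20.18 / 0.352² = 20.18 / 0.1239 = 162.9 g/mol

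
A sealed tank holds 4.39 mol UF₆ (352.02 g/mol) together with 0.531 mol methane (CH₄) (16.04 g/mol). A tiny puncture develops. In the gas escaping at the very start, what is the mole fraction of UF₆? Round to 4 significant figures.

0.6383

Each component's effusion rate ∝ (its partial pressure)·(1/√M) ∝ n_i/√M_i.
x_UF₆(eff) = (n_UF₆/√M_UF₆) / (n_UF₆/√M_UF₆ + n_CH₄/√M_CH₄)
= (4.39/√352.02) / (4.39/√352.02 + 0.531/√16.04) = 0.2340/(0.2340 + 0.1326) = 0.6383.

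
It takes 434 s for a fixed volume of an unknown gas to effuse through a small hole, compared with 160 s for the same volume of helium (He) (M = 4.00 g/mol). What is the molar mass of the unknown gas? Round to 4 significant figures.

29.43 g/mol

Since effusion rate ∝ 1/√M, t_X/t_He = √(M_X/M_He).
434/160 = 2.712 = √(M_X/4.00)
M_X = 4.00 × 2.712² = 4.00 × 7.358 = 29.43 g/mol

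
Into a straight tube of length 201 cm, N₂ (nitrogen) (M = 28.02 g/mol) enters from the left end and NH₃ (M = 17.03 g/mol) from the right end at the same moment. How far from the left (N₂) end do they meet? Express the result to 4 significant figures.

Graham's law gives d_N₂/d_NH₃ = rate_N₂/rate_NH₃ = √(M_NH₃/M_N₂) = √(17.03/28.02) = 0.7796.
With d_N₂ + d_NH₃ = 201 cm, d_NH₃ = 201/(1 + 0.7796) = 112.9 cm.
d_N₂ = 201 − 112.9 = 88.05 cm.

88.05 cm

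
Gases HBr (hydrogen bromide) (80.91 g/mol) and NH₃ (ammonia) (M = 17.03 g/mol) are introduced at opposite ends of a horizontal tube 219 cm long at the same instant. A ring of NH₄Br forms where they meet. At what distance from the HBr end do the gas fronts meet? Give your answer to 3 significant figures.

68.9 cm

In equal time, each gas travels a distance ∝ its rate ∝ 1/√M, so d_HBr/d_NH₃ = √(M_NH₃/M_HBr) = √(17.03/80.91) = 0.4588.
With d_HBr + d_NH₃ = 219 cm, d_NH₃ = 219/(1 + 0.4588) = 150.1 cm.
d_HBr = 219 − 150.1 = 68.9 cm.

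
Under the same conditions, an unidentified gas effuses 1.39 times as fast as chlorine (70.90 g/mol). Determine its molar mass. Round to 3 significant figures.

Graham's law gives rate_X/rate_Cl₂ = √(M_Cl₂/M_X).
1.39 = √(70.90/M_X)
M_X = 70.90 / 1.39² = 70.90 / 1.932 = 36.7 g/mol

36.7 g/mol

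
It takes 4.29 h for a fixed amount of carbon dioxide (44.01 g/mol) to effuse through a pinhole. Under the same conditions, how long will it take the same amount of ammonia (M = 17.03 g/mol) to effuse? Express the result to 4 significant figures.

2.669 h

From Graham's law, t_NH₃/t_CO₂ = √(M_NH₃/M_CO₂) = √(17.03/44.01) = √0.3870 = 0.6221.
So the time for NH₃ is 4.29 × 0.6221 = 2.669 h.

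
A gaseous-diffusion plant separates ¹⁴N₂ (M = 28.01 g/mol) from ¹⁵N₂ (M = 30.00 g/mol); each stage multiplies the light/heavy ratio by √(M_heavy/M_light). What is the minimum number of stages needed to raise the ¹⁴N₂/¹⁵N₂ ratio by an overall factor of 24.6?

Single-stage factor α = √(30.00/28.01), so ln α = ½ ln(1.07105) = 0.03432.
Need α^N ≥ 24.6 ⇒ N ≥ ln(24.6) / ln α = 3.203 / 0.03432 = 93.33.
So at least 94 stages are needed.

94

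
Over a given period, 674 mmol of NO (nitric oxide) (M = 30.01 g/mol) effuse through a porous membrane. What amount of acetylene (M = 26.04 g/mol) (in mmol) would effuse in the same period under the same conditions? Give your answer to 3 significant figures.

By Graham's law, rate_C₂H₂/rate_NO = √(M_NO/M_C₂H₂) = √(30.01/26.04) = √1.152 = 1.074.
So the amount for C₂H₂ is 674 × 1.074 = 724 mmol.

724 mmol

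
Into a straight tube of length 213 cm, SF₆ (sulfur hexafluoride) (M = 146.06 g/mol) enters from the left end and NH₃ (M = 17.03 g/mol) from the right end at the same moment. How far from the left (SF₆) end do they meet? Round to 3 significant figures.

Graham's law gives d_SF₆/d_NH₃ = rate_SF₆/rate_NH₃ = √(M_NH₃/M_SF₆) = √(17.03/146.06) = 0.3415.
With d_SF₆ + d_NH₃ = 213 cm, d_NH₃ = 213/(1 + 0.3415) = 158.8 cm.
d_SF₆ = 213 − 158.8 = 54.2 cm.

54.2 cm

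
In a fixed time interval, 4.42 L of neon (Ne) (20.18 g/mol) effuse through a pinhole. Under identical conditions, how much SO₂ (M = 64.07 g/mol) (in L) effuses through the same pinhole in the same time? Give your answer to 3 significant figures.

Graham's law gives rate_SO₂/rate_Ne = √(M_Ne/M_SO₂) = √(20.18/64.07) = √0.3150 = 0.5612.
So the volume for SO₂ is 4.42 × 0.5612 = 2.48 L.

2.48 L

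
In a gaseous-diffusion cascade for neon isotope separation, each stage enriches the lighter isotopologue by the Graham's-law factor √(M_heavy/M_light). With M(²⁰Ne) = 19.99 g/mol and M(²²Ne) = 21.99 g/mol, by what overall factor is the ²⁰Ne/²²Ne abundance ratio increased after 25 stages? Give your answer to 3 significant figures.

The single-stage factor is √(M_heavy/M_light), so 25 stages give [√(21.99/19.99)]^25 = (21.99/19.99)^(25/2).
= 1.10005^(25/2) = 3.29.

3.29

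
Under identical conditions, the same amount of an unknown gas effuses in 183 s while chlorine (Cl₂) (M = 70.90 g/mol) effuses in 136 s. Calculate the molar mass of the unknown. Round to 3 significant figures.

Using Graham's law: t_X/t_Cl₂ = √(M_X/M_Cl₂).
183/136 = 1.346 = √(M_X/70.90)
M_X = 70.90 × 1.346² = 70.90 × 1.811 = 128 g/mol

128 g/mol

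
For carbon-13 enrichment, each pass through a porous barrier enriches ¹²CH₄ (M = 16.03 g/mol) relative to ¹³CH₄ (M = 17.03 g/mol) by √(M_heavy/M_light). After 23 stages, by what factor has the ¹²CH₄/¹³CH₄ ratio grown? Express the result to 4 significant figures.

Overall factor = α^23 with α = √(17.03/16.03), i.e. (17.03/16.03)^(23/2).
= 1.06238^(23/2) = 2.006.

2.006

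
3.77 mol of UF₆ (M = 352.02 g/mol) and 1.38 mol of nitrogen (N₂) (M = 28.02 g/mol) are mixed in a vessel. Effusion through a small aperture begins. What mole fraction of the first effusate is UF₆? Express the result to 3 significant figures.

Effusion rate of each component ∝ n_i/√M_i (partial pressure × 1/√M).
So x_UF₆ in the escaping gas = (n_UF₆/√M_UF₆) / Σ(n_i/√M_i)
= (3.77/√352.02) / (3.77/√352.02 + 1.38/√28.02) = 0.2009/(0.2009 + 0.2607) = 0.435.

0.435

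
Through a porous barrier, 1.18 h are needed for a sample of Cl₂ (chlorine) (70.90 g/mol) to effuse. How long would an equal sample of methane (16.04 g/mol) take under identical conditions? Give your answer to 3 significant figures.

By Graham's law, t_CH₄/t_Cl₂ = √(M_CH₄/M_Cl₂) = √(16.04/70.90) = √0.2262 = 0.4756.
So the time for CH₄ is 1.18 × 0.4756 = 0.561 h.

0.561 h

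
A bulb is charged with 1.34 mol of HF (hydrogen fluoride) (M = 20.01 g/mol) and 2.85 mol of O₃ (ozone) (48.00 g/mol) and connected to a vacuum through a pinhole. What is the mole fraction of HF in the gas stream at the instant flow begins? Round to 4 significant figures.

0.4214

Effusion rate of each component ∝ n_i/√M_i (partial pressure × 1/√M).
Mole fraction of HF in the effusate = (n_HF/√M_HF) / (n_HF/√M_HF + n_O₃/√M_O₃)
= (1.34/√20.01) / (1.34/√20.01 + 2.85/√48.00) = 0.2996/(0.2996 + 0.4114) = 0.4214.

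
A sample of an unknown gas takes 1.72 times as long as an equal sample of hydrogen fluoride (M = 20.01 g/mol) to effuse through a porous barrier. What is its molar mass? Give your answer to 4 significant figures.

59.20 g/mol

By Graham's law, t_X/t_HF = √(M_X/M_HF).
1.72 = √(M_X/20.01)
M_X = 20.01 × 1.72² = 20.01 × 2.958 = 59.20 g/mol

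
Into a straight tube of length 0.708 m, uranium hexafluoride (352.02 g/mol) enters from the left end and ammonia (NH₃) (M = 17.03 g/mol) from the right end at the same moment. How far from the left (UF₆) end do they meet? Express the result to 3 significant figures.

Distances travelled in equal time are proportional to diffusion rates, so d_UF₆/d_NH₃ = √(M_NH₃/M_UF₆) = √(17.03/352.02) = 0.2199.
With d_UF₆ + d_NH₃ = 0.708 m, d_NH₃ = 0.708/(1 + 0.2199) = 0.5804 m.
d_UF₆ = 0.708 − 0.5804 = 0.128 m.

0.128 m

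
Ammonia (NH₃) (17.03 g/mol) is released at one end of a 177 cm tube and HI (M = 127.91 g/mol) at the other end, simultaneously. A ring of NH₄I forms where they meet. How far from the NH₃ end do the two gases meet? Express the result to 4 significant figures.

129.7 cm

The fronts meet when d_NH₃ + d_HI = L with d_NH₃/d_HI = √(M_HI/M_NH₃) (Graham's law). Here √(M_HI/M_NH₃) = √(127.91/17.03) = 2.741.
With d_NH₃ + d_HI = 177 cm, d_HI = 177/(1 + 2.741) = 47.32 cm.
d_NH₃ = 177 − 47.32 = 129.7 cm.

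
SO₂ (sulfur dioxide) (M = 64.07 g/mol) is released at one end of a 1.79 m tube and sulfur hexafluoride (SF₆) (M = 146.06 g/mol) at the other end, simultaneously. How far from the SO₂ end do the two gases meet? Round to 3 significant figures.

The fronts meet when d_SO₂ + d_SF₆ = L with d_SO₂/d_SF₆ = √(M_SF₆/M_SO₂) (Graham's law). Here √(M_SF₆/M_SO₂) = √(146.06/64.07) = 1.510.
With d_SO₂ + d_SF₆ = 1.79 m, d_SF₆ = 1.79/(1 + 1.510) = 0.7132 m.
d_SO₂ = 1.79 − 0.7132 = 1.08 m.

1.08 m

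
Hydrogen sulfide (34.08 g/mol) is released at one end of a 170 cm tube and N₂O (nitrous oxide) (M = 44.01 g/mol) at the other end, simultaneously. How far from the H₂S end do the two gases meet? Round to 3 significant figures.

The fronts meet when d_H₂S + d_N₂O = L with d_H₂S/d_N₂O = √(M_N₂O/M_H₂S) (Graham's law). Here √(M_N₂O/M_H₂S) = √(44.01/34.08) = 1.136.
With d_H₂S + d_N₂O = 170 cm, d_N₂O = 170/(1 + 1.136) = 79.57 cm.
d_H₂S = 170 − 79.57 = 90.4 cm.

90.4 cm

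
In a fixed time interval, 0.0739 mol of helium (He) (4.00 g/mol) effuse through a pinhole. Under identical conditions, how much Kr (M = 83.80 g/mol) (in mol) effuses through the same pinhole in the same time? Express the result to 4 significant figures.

From Graham's law, rate_Kr/rate_He = √(M_He/M_Kr) = √(4.00/83.80) = √0.04773 = 0.2185.
So the amount for Kr is 0.0739 × 0.2185 = 0.01615 mol.

0.01615 mol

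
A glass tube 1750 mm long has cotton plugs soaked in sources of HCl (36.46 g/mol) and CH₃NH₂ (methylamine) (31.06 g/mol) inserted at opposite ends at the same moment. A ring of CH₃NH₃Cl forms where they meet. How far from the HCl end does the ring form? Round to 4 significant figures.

The fronts meet when d_HCl + d_CH₃NH₂ = L with d_HCl/d_CH₃NH₂ = √(M_CH₃NH₂/M_HCl) (Graham's law). Here √(M_CH₃NH₂/M_HCl) = √(31.06/36.46) = 0.9230.
With d_HCl + d_CH₃NH₂ = 1750 mm, d_CH₃NH₂ = 1750/(1 + 0.9230) = 910.0 mm.
d_HCl = 1750 − 910.0 = 840.0 mm.

840.0 mm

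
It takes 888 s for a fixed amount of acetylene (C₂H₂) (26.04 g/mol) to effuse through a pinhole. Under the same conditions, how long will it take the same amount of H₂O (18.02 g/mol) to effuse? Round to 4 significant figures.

Using Graham's law: t_H₂O/t_C₂H₂ = √(M_H₂O/M_C₂H₂) = √(18.02/26.04) = √0.6920 = 0.8319.
So the time for H₂O is 888 × 0.8319 = 738.7 s.

738.7 s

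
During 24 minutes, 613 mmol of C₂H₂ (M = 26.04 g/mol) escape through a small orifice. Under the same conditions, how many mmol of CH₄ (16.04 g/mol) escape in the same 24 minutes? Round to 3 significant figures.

781 mmol

From Graham's law, rate_CH₄/rate_C₂H₂ = √(M_C₂H₂/M_CH₄) = √(26.04/16.04) = √1.623 = 1.274.
So the amount for CH₄ is 613 × 1.274 = 781 mmol.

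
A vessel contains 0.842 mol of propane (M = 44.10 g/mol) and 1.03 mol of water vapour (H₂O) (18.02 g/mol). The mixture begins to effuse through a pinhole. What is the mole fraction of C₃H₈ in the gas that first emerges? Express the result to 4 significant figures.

0.3432

Effusion rate of each component ∝ n_i/√M_i (partial pressure × 1/√M).
Mole fraction of C₃H₈ in the effusate = (n_C₃H₈/√M_C₃H₈) / (n_C₃H₈/√M_C₃H₈ + n_H₂O/√M_H₂O)
= (0.842/√44.10) / (0.842/√44.10 + 1.03/√18.02) = 0.1268/(0.1268 + 0.2426) = 0.3432.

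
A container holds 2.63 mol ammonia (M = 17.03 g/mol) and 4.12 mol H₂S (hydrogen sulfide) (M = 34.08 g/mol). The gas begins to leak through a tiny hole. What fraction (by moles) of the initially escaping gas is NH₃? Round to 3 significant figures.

0.475

Effusion rate of each component ∝ n_i/√M_i (partial pressure × 1/√M).
So x_NH₃ in the escaping gas = (n_NH₃/√M_NH₃) / Σ(n_i/√M_i)
= (2.63/√17.03) / (2.63/√17.03 + 4.12/√34.08) = 0.6373/(0.6373 + 0.7057) = 0.475.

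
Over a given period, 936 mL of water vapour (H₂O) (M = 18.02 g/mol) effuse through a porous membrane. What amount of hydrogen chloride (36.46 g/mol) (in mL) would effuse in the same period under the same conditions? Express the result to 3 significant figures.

From Graham's law, rate_HCl/rate_H₂O = √(M_H₂O/M_HCl) = √(18.02/36.46) = √0.4942 = 0.7030.
So the volume for HCl is 936 × 0.7030 = 658 mL.

658 mL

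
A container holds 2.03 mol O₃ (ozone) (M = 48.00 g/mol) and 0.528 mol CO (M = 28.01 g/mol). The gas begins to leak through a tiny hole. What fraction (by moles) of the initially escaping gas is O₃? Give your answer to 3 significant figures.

Each component's effusion rate ∝ (its partial pressure)·(1/√M) ∝ n_i/√M_i.
x_O₃(eff) = (n_O₃/√M_O₃) / (n_O₃/√M_O₃ + n_CO/√M_CO)
= (2.03/√48.00) / (2.03/√48.00 + 0.528/√28.01) = 0.2930/(0.2930 + 0.09976) = 0.746.

0.746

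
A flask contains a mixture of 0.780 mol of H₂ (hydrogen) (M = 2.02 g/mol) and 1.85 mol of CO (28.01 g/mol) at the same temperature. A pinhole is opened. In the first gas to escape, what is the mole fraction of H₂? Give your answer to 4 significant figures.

0.6109

The effusion rate of species i is ∝ p_i/√M_i ∝ n_i/√M_i.
So x_H₂ in the escaping gas = (n_H₂/√M_H₂) / Σ(n_i/√M_i)
= (0.780/√2.02) / (0.780/√2.02 + 1.85/√28.01) = 0.5488/(0.5488 + 0.3496) = 0.6109.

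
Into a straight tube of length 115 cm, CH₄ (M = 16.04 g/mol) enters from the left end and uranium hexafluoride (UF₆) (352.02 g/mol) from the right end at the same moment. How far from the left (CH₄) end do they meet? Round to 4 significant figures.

94.77 cm

In equal time, each gas travels a distance ∝ its rate ∝ 1/√M, so d_CH₄/d_UF₆ = √(M_UF₆/M_CH₄) = √(352.02/16.04) = 4.685.
With d_CH₄ + d_UF₆ = 115 cm, d_UF₆ = 115/(1 + 4.685) = 20.23 cm.
d_CH₄ = 115 − 20.23 = 94.77 cm.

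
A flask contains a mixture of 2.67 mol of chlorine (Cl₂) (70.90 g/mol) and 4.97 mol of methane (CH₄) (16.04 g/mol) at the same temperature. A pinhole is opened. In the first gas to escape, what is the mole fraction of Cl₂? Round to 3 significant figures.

Each component's effusion rate ∝ (its partial pressure)·(1/√M) ∝ n_i/√M_i.
x_Cl₂(eff) = (n_Cl₂/√M_Cl₂) / (n_Cl₂/√M_Cl₂ + n_CH₄/√M_CH₄)
= (2.67/√70.90) / (2.67/√70.90 + 4.97/√16.04) = 0.3171/(0.3171 + 1.241) = 0.204.

0.204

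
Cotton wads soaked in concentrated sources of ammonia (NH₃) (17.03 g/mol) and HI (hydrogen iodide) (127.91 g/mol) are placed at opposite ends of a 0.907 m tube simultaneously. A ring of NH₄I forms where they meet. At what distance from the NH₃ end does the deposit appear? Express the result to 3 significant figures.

Distances travelled in equal time are proportional to diffusion rates, so d_NH₃/d_HI = √(M_HI/M_NH₃) = √(127.91/17.03) = 2.741.
With d_NH₃ + d_HI = 0.907 m, d_HI = 0.907/(1 + 2.741) = 0.2425 m.
d_NH₃ = 0.907 − 0.2425 = 0.665 m.

0.665 m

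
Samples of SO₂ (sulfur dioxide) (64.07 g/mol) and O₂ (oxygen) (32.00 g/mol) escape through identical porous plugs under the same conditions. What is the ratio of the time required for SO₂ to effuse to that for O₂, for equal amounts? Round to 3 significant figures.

Graham's law gives t_SO₂/t_O₂ = √(M_SO₂/M_O₂) = √(64.07/32.00) = √2.002 = 1.41.

1.41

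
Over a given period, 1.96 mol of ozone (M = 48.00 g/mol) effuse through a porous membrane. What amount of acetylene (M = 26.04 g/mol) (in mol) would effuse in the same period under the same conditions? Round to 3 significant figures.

2.66 mol

Using Graham's law: rate_C₂H₂/rate_O₃ = √(M_O₃/M_C₂H₂) = √(48.00/26.04) = √1.843 = 1.358.
So the amount for C₂H₂ is 1.96 × 1.358 = 2.66 mol.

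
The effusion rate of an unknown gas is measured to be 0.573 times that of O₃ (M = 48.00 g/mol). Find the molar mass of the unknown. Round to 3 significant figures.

From Graham's law, rate_X/rate_O₃ = √(M_O₃/M_X).
0.573 = √(48.00/M_X)
M_X = 48.00 / 0.573² = 48.00 / 0.3283 = 146 g/mol

146 g/mol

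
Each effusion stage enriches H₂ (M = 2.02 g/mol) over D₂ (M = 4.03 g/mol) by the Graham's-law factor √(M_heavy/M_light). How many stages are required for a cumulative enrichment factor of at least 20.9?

Per stage α = (4.03/2.02)^(1/2) = 1.99505^0.5, giving ln α = 0.3453.
Need α^N ≥ 20.9 ⇒ N ≥ ln(20.9) / ln α = 3.040 / 0.3453 = 8.80.
So at least 9 stages are needed.

9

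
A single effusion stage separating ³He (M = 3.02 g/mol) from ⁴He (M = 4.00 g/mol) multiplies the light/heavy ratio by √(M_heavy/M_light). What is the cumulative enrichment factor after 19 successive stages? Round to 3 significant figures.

The single-stage factor is √(M_heavy/M_light), so 19 stages give [√(4.00/3.02)]^19 = (4.00/3.02)^(19/2).
= 1.32450^(19/2) = 14.4.

14.4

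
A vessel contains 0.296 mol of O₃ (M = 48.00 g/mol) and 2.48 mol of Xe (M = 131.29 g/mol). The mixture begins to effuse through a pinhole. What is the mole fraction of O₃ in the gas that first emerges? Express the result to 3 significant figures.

Each component's effusion rate ∝ (its partial pressure)·(1/√M) ∝ n_i/√M_i.
Mole fraction of O₃ in the effusate = (n_O₃/√M_O₃) / (n_O₃/√M_O₃ + n_Xe/√M_Xe)
= (0.296/√48.00) / (0.296/√48.00 + 2.48/√131.29) = 0.04272/(0.04272 + 0.2164) = 0.165.

0.165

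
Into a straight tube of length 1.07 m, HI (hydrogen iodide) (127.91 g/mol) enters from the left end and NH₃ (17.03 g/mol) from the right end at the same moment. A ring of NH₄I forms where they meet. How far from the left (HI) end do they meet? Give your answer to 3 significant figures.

0.286 m

Graham's law gives d_HI/d_NH₃ = rate_HI/rate_NH₃ = √(M_NH₃/M_HI) = √(17.03/127.91) = 0.3649.
With d_HI + d_NH₃ = 1.07 m, d_NH₃ = 1.07/(1 + 0.3649) = 0.7839 m.
d_HI = 1.07 − 0.7839 = 0.286 m.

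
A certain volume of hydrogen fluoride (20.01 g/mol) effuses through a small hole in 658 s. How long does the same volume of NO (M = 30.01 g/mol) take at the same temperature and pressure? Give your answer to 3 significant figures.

Graham's law gives t_NO/t_HF = √(M_NO/M_HF) = √(30.01/20.01) = √1.500 = 1.225.
So the time for NO is 658 × 1.225 = 806 s.

806 s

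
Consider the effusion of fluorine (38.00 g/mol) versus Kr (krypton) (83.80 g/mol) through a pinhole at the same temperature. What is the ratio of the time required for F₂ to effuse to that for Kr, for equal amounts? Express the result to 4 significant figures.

Since effusion rate ∝ 1/√M, t_F₂/t_Kr = √(M_F₂/M_Kr) = √(38.00/83.80) = √0.4535 = 0.6734.

0.6734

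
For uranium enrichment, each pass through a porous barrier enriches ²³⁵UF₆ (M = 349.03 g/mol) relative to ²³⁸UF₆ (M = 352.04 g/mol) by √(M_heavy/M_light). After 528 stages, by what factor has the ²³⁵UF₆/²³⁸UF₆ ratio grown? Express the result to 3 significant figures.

9.65

After 528 stages the ratio has grown by (√(352.04/349.03))^528 = (352.04/349.03)^(528/2).
= 1.00862^264 = 9.65.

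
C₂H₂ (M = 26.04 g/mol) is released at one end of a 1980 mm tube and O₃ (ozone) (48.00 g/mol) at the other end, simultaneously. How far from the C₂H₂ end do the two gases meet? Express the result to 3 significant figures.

Graham's law gives d_C₂H₂/d_O₃ = rate_C₂H₂/rate_O₃ = √(M_O₃/M_C₂H₂) = √(48.00/26.04) = 1.358.
With d_C₂H₂ + d_O₃ = 1980 mm, d_O₃ = 1980/(1 + 1.358) = 839.8 mm.
d_C₂H₂ = 1980 − 839.8 = 1140 mm.

1140 mm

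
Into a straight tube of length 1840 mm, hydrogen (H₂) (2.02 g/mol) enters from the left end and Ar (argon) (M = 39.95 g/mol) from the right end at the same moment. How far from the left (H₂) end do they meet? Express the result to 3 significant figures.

1500 mm

The fronts meet when d_H₂ + d_Ar = L with d_H₂/d_Ar = √(M_Ar/M_H₂) (Graham's law). Here √(M_Ar/M_H₂) = √(39.95/2.02) = 4.447.
With d_H₂ + d_Ar = 1840 mm, d_Ar = 1840/(1 + 4.447) = 337.8 mm.
d_H₂ = 1840 − 337.8 = 1500 mm.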